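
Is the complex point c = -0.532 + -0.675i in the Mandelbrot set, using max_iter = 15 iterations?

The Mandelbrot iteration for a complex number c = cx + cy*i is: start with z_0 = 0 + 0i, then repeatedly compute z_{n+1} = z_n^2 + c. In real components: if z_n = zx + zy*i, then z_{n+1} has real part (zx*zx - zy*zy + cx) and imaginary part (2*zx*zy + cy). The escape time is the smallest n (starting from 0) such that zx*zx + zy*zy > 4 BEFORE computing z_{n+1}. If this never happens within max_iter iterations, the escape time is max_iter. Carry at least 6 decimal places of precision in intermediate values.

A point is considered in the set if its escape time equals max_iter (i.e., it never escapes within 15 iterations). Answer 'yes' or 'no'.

Answer: yes

Derivation:
z_0 = 0 + 0i, c = -0.5320 + -0.6750i
Iter 1: z = -0.5320 + -0.6750i, |z|^2 = 0.7386
Iter 2: z = -0.7046 + 0.0432i, |z|^2 = 0.4983
Iter 3: z = -0.0374 + -0.7359i, |z|^2 = 0.5429
Iter 4: z = -1.0721 + -0.6200i, |z|^2 = 1.5338
Iter 5: z = 0.2331 + 0.6543i, |z|^2 = 0.4825
Iter 6: z = -0.9058 + -0.3700i, |z|^2 = 0.9573
Iter 7: z = 0.1516 + -0.0048i, |z|^2 = 0.0230
Iter 8: z = -0.5090 + -0.6764i, |z|^2 = 0.7167
Iter 9: z = -0.7305 + 0.0137i, |z|^2 = 0.5338
Iter 10: z = 0.0014 + -0.6950i, |z|^2 = 0.4830
Iter 11: z = -1.0150 + -0.6769i, |z|^2 = 1.4884
Iter 12: z = 0.0400 + 0.6992i, |z|^2 = 0.4904
Iter 13: z = -1.0192 + -0.6191i, |z|^2 = 1.4221
Iter 14: z = 0.1235 + 0.5870i, |z|^2 = 0.3598
Did not escape in 15 iterations → in set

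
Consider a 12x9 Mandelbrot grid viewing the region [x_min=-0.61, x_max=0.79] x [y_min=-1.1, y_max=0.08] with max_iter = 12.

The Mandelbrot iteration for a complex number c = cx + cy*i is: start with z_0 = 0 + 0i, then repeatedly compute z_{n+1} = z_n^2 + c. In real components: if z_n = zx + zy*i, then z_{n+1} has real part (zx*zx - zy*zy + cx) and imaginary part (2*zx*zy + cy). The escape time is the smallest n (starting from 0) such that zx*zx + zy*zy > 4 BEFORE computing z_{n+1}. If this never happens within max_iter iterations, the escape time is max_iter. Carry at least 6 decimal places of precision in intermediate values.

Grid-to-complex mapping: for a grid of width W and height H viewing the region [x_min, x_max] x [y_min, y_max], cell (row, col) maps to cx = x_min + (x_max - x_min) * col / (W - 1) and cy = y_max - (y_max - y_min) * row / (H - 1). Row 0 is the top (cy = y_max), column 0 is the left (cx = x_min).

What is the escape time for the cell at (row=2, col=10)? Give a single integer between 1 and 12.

Answer: 4

Derivation:
z_0 = 0 + 0i, c = 0.6627 + -0.2150i
Iter 1: z = 0.6627 + -0.2150i, |z|^2 = 0.4854
Iter 2: z = 1.0557 + -0.5000i, |z|^2 = 1.3645
Iter 3: z = 1.5273 + -1.2707i, |z|^2 = 3.9471
Iter 4: z = 1.3807 + -4.0963i, |z|^2 = 18.6859
Escaped at iteration 4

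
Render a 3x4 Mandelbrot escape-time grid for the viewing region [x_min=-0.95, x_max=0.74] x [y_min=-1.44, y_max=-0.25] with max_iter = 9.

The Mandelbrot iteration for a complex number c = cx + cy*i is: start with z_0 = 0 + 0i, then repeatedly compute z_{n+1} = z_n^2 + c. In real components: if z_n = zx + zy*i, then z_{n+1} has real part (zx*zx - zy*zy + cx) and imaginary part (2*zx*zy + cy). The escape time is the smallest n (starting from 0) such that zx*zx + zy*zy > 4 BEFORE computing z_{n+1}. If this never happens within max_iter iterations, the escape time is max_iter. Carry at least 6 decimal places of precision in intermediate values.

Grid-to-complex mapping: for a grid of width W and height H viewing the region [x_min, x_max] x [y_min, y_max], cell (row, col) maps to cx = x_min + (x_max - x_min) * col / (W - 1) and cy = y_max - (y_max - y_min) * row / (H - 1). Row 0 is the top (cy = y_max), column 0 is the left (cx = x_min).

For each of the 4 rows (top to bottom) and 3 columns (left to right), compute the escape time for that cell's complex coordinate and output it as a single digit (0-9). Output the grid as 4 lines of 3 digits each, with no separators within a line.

(row=0, col=0): c = -0.9500 + -0.2500i → escape time 9
(row=0, col=1): c = -0.1050 + -0.2500i → escape time 9
(row=0, col=2): c = 0.7400 + -0.2500i → escape time 3
(row=1, col=0): c = -0.9500 + -0.6467i → escape time 4
(row=1, col=1): c = -0.1050 + -0.6467i → escape time 9
(row=1, col=2): c = 0.7400 + -0.6467i → escape time 3
(row=2, col=0): c = -0.9500 + -1.0433i → escape time 3
(row=2, col=1): c = -0.1050 + -1.0433i → escape time 7
(row=2, col=2): c = 0.7400 + -1.0433i → escape time 2
(row=3, col=0): c = -0.9500 + -1.4400i → escape time 2
(row=3, col=1): c = -0.1050 + -1.4400i → escape time 2
(row=3, col=2): c = 0.7400 + -1.4400i → escape time 2

Answer: 993
493
372
222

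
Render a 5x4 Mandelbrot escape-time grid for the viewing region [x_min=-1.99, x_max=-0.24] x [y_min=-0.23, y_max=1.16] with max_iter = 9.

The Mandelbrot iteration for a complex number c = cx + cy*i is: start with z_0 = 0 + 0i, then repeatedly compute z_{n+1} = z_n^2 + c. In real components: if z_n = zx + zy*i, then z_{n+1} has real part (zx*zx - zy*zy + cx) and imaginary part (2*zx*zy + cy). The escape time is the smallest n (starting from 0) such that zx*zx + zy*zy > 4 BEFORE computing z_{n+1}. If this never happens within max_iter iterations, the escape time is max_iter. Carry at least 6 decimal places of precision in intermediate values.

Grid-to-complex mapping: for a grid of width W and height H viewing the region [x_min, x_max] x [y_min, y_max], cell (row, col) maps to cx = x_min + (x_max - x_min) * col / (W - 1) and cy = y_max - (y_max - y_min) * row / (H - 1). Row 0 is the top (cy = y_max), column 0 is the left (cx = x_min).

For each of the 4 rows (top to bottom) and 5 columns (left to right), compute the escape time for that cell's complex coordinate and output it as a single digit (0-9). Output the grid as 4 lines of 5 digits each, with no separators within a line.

Answer: 12334
13359
15999
15999

Derivation:
(row=0, col=0): c = -1.9900 + 1.1600i → escape time 1
(row=0, col=1): c = -1.5525 + 1.1600i → escape time 2
(row=0, col=2): c = -1.1150 + 1.1600i → escape time 3
(row=0, col=3): c = -0.6775 + 1.1600i → escape time 3
(row=0, col=4): c = -0.2400 + 1.1600i → escape time 4
(row=1, col=0): c = -1.9900 + 0.6967i → escape time 1
(row=1, col=1): c = -1.5525 + 0.6967i → escape time 3
(row=1, col=2): c = -1.1150 + 0.6967i → escape time 3
(row=1, col=3): c = -0.6775 + 0.6967i → escape time 5
(row=1, col=4): c = -0.2400 + 0.6967i → escape time 9
(row=2, col=0): c = -1.9900 + 0.2333i → escape time 1
(row=2, col=1): c = -1.5525 + 0.2333i → escape time 5
(row=2, col=2): c = -1.1150 + 0.2333i → escape time 9
(row=2, col=3): c = -0.6775 + 0.2333i → escape time 9
(row=2, col=4): c = -0.2400 + 0.2333i → escape time 9
(row=3, col=0): c = -1.9900 + -0.2300i → escape time 1
(row=3, col=1): c = -1.5525 + -0.2300i → escape time 5
(row=3, col=2): c = -1.1150 + -0.2300i → escape time 9
(row=3, col=3): c = -0.6775 + -0.2300i → escape time 9
(row=3, col=4): c = -0.2400 + -0.2300i → escape time 9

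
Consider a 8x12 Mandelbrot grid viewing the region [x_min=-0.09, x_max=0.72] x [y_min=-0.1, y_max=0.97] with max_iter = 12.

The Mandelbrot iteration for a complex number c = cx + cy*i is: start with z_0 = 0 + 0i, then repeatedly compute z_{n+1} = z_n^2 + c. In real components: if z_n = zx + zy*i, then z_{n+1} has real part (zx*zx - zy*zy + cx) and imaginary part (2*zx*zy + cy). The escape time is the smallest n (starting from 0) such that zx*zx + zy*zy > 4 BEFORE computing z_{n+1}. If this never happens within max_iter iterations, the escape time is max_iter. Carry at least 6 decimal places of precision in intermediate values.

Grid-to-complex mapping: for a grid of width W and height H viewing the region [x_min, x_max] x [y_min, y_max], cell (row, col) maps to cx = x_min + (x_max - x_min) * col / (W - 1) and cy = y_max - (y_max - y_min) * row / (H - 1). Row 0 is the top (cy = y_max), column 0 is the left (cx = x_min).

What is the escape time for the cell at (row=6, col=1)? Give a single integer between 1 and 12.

Answer: 12

Derivation:
z_0 = 0 + 0i, c = 0.0257 + 0.3864i
Iter 1: z = 0.0257 + 0.3864i, |z|^2 = 0.1499
Iter 2: z = -0.1229 + 0.4062i, |z|^2 = 0.1801
Iter 3: z = -0.1242 + 0.2865i, |z|^2 = 0.0975
Iter 4: z = -0.0409 + 0.3152i, |z|^2 = 0.1010
Iter 5: z = -0.0720 + 0.3606i, |z|^2 = 0.1352
Iter 6: z = -0.0991 + 0.3345i, |z|^2 = 0.1217
Iter 7: z = -0.0763 + 0.3201i, |z|^2 = 0.1083
Iter 8: z = -0.0709 + 0.3375i, |z|^2 = 0.1189
Iter 9: z = -0.0832 + 0.3385i, |z|^2 = 0.1215
Iter 10: z = -0.0820 + 0.3301i, |z|^2 = 0.1157
Iter 11: z = -0.0765 + 0.3323i, |z|^2 = 0.1163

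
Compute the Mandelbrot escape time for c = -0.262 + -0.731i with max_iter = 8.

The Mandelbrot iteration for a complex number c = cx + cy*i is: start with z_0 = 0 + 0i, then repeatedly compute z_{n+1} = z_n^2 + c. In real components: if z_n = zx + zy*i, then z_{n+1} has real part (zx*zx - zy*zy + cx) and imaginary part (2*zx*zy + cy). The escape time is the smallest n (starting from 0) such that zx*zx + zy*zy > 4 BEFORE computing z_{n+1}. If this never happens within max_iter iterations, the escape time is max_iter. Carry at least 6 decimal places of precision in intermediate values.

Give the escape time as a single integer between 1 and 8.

Answer: 8

Derivation:
z_0 = 0 + 0i, c = -0.2620 + -0.7310i
Iter 1: z = -0.2620 + -0.7310i, |z|^2 = 0.6030
Iter 2: z = -0.7277 + -0.3480i, |z|^2 = 0.6506
Iter 3: z = 0.1465 + -0.2246i, |z|^2 = 0.0719
Iter 4: z = -0.2910 + -0.7968i, |z|^2 = 0.7196
Iter 5: z = -0.8122 + -0.2673i, |z|^2 = 0.7312
Iter 6: z = 0.3263 + -0.2968i, |z|^2 = 0.1945
Iter 7: z = -0.2436 + -0.9246i, |z|^2 = 0.9143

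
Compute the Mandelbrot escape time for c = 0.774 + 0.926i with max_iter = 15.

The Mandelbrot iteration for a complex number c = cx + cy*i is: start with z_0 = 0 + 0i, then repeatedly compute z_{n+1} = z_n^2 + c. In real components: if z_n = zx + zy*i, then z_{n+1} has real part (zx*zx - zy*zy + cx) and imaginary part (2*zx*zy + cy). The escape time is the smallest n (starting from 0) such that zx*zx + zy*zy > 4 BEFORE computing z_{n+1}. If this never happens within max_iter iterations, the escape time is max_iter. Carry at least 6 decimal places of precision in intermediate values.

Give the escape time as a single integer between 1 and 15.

Answer: 2

Derivation:
z_0 = 0 + 0i, c = 0.7740 + 0.9260i
Iter 1: z = 0.7740 + 0.9260i, |z|^2 = 1.4566
Iter 2: z = 0.5156 + 2.3594i, |z|^2 = 5.8328
Escaped at iteration 2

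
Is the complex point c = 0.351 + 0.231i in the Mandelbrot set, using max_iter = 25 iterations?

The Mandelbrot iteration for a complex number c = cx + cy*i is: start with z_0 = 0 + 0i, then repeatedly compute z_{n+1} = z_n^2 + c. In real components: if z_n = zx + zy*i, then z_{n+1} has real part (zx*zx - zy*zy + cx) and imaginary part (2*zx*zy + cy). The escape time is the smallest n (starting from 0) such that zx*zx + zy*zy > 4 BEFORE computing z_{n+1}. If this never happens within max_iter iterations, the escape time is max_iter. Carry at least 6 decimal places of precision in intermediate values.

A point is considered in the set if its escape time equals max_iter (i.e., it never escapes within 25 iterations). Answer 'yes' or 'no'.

Answer: yes

Derivation:
z_0 = 0 + 0i, c = 0.3510 + 0.2310i
Iter 1: z = 0.3510 + 0.2310i, |z|^2 = 0.1766
Iter 2: z = 0.4208 + 0.3932i, |z|^2 = 0.3317
Iter 3: z = 0.3735 + 0.5619i, |z|^2 = 0.4553
Iter 4: z = 0.1748 + 0.6508i, |z|^2 = 0.4541
Iter 5: z = -0.0420 + 0.4585i, |z|^2 = 0.2120
Iter 6: z = 0.1426 + 0.1925i, |z|^2 = 0.0574
Iter 7: z = 0.3343 + 0.2859i, |z|^2 = 0.1935
Iter 8: z = 0.3810 + 0.4221i, |z|^2 = 0.3233
Iter 9: z = 0.3180 + 0.5527i, |z|^2 = 0.4065
Iter 10: z = 0.1467 + 0.5825i, |z|^2 = 0.3608
Iter 11: z = 0.0333 + 0.4019i, |z|^2 = 0.1626
Iter 12: z = 0.1906 + 0.2577i, |z|^2 = 0.1028
Iter 13: z = 0.3209 + 0.3293i, |z|^2 = 0.2114
Iter 14: z = 0.3456 + 0.4423i, |z|^2 = 0.3151
Iter 15: z = 0.2748 + 0.5367i, |z|^2 = 0.3636
Iter 16: z = 0.1384 + 0.5260i, |z|^2 = 0.2958
Iter 17: z = 0.0935 + 0.3766i, |z|^2 = 0.1506
Iter 18: z = 0.2179 + 0.3015i, |z|^2 = 0.1384
Iter 19: z = 0.3076 + 0.3624i, |z|^2 = 0.2259
Iter 20: z = 0.3143 + 0.4539i, |z|^2 = 0.3048
Iter 21: z = 0.2437 + 0.5163i, |z|^2 = 0.3260
Iter 22: z = 0.1438 + 0.4827i, |z|^2 = 0.2537
Iter 23: z = 0.1387 + 0.3698i, |z|^2 = 0.1560
Iter 24: z = 0.2335 + 0.3336i, |z|^2 = 0.1658
Did not escape in 25 iterations → in set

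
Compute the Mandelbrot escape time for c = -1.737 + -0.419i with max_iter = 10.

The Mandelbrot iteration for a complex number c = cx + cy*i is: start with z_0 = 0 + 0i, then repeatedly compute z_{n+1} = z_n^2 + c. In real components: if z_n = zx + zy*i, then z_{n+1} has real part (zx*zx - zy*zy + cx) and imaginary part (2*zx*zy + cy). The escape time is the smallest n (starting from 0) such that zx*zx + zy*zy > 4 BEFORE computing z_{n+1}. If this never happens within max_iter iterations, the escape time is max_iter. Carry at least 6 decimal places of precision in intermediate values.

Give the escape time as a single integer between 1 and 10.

z_0 = 0 + 0i, c = -1.7370 + -0.4190i
Iter 1: z = -1.7370 + -0.4190i, |z|^2 = 3.1927
Iter 2: z = 1.1046 + 1.0366i, |z|^2 = 2.2947
Iter 3: z = -1.5914 + 1.8711i, |z|^2 = 6.0335
Escaped at iteration 3

Answer: 3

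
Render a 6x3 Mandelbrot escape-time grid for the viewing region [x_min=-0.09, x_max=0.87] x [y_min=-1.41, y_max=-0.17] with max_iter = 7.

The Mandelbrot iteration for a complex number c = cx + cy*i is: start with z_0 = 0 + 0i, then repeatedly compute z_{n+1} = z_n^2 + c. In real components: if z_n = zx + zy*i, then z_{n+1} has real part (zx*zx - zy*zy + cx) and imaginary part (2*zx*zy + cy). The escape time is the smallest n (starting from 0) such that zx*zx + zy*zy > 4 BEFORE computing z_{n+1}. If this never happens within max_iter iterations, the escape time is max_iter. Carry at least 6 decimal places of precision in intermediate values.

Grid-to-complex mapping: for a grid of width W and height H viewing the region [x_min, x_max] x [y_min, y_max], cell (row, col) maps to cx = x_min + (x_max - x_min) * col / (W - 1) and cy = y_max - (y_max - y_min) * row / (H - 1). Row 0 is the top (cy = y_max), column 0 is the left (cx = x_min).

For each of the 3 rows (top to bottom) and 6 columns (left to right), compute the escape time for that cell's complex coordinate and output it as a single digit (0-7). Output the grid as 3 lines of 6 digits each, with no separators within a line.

Answer: 777533
765332
222222

Derivation:
(row=0, col=0): c = -0.0900 + -0.1700i → escape time 7
(row=0, col=1): c = 0.1020 + -0.1700i → escape time 7
(row=0, col=2): c = 0.2940 + -0.1700i → escape time 7
(row=0, col=3): c = 0.4860 + -0.1700i → escape time 5
(row=0, col=4): c = 0.6780 + -0.1700i → escape time 3
(row=0, col=5): c = 0.8700 + -0.1700i → escape time 3
(row=1, col=0): c = -0.0900 + -0.7900i → escape time 7
(row=1, col=1): c = 0.1020 + -0.7900i → escape time 6
(row=1, col=2): c = 0.2940 + -0.7900i → escape time 5
(row=1, col=3): c = 0.4860 + -0.7900i → escape time 3
(row=1, col=4): c = 0.6780 + -0.7900i → escape time 3
(row=1, col=5): c = 0.8700 + -0.7900i → escape time 2
(row=2, col=0): c = -0.0900 + -1.4100i → escape time 2
(row=2, col=1): c = 0.1020 + -1.4100i → escape time 2
(row=2, col=2): c = 0.2940 + -1.4100i → escape time 2
(row=2, col=3): c = 0.4860 + -1.4100i → escape time 2
(row=2, col=4): c = 0.6780 + -1.4100i → escape time 2
(row=2, col=5): c = 0.8700 + -1.4100i → escape time 2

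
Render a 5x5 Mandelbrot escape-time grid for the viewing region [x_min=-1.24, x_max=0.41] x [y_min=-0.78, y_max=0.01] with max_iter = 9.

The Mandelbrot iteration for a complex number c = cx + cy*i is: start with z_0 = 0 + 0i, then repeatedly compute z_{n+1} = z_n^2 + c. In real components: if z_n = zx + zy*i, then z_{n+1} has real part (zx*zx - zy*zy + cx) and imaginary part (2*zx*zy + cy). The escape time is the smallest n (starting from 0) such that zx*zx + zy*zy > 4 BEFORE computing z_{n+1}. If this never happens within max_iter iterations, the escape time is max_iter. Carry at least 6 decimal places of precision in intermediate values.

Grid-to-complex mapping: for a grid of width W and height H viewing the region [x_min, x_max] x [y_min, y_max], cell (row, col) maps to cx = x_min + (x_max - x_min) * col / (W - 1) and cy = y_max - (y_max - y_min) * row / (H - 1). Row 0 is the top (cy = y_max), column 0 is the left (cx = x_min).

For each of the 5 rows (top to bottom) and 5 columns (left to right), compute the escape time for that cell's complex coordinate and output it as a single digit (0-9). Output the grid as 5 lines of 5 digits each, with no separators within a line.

Answer: 99996
99999
97999
35998
34694

Derivation:
(row=0, col=0): c = -1.2400 + 0.0100i → escape time 9
(row=0, col=1): c = -0.8275 + 0.0100i → escape time 9
(row=0, col=2): c = -0.4150 + 0.0100i → escape time 9
(row=0, col=3): c = -0.0025 + 0.0100i → escape time 9
(row=0, col=4): c = 0.4100 + 0.0100i → escape time 6
(row=1, col=0): c = -1.2400 + -0.1875i → escape time 9
(row=1, col=1): c = -0.8275 + -0.1875i → escape time 9
(row=1, col=2): c = -0.4150 + -0.1875i → escape time 9
(row=1, col=3): c = -0.0025 + -0.1875i → escape time 9
(row=1, col=4): c = 0.4100 + -0.1875i → escape time 9
(row=2, col=0): c = -1.2400 + -0.3850i → escape time 9
(row=2, col=1): c = -0.8275 + -0.3850i → escape time 7
(row=2, col=2): c = -0.4150 + -0.3850i → escape time 9
(row=2, col=3): c = -0.0025 + -0.3850i → escape time 9
(row=2, col=4): c = 0.4100 + -0.3850i → escape time 9
(row=3, col=0): c = -1.2400 + -0.5825i → escape time 3
(row=3, col=1): c = -0.8275 + -0.5825i → escape time 5
(row=3, col=2): c = -0.4150 + -0.5825i → escape time 9
(row=3, col=3): c = -0.0025 + -0.5825i → escape time 9
(row=3, col=4): c = 0.4100 + -0.5825i → escape time 8
(row=4, col=0): c = -1.2400 + -0.7800i → escape time 3
(row=4, col=1): c = -0.8275 + -0.7800i → escape time 4
(row=4, col=2): c = -0.4150 + -0.7800i → escape time 6
(row=4, col=3): c = -0.0025 + -0.7800i → escape time 9
(row=4, col=4): c = 0.4100 + -0.7800i → escape time 4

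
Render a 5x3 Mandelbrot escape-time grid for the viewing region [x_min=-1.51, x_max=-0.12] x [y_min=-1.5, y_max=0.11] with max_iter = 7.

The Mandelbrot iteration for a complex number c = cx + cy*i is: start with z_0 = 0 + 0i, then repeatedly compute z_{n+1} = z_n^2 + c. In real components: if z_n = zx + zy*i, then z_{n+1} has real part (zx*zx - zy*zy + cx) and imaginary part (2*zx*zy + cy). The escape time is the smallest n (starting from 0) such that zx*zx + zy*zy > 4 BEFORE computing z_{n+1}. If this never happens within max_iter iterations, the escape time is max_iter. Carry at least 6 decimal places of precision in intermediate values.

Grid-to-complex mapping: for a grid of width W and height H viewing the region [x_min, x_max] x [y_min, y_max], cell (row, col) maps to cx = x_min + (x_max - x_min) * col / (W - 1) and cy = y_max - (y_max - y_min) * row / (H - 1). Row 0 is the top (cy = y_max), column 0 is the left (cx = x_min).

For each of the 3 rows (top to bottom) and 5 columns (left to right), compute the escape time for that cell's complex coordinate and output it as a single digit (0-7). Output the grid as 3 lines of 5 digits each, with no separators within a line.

Answer: 77777
33477
12222

Derivation:
(row=0, col=0): c = -1.5100 + 0.1100i → escape time 7
(row=0, col=1): c = -1.1625 + 0.1100i → escape time 7
(row=0, col=2): c = -0.8150 + 0.1100i → escape time 7
(row=0, col=3): c = -0.4675 + 0.1100i → escape time 7
(row=0, col=4): c = -0.1200 + 0.1100i → escape time 7
(row=1, col=0): c = -1.5100 + -0.6950i → escape time 3
(row=1, col=1): c = -1.1625 + -0.6950i → escape time 3
(row=1, col=2): c = -0.8150 + -0.6950i → escape time 4
(row=1, col=3): c = -0.4675 + -0.6950i → escape time 7
(row=1, col=4): c = -0.1200 + -0.6950i → escape time 7
(row=2, col=0): c = -1.5100 + -1.5000i → escape time 1
(row=2, col=1): c = -1.1625 + -1.5000i → escape time 2
(row=2, col=2): c = -0.8150 + -1.5000i → escape time 2
(row=2, col=3): c = -0.4675 + -1.5000i → escape time 2
(row=2, col=4): c = -0.1200 + -1.5000i → escape time 2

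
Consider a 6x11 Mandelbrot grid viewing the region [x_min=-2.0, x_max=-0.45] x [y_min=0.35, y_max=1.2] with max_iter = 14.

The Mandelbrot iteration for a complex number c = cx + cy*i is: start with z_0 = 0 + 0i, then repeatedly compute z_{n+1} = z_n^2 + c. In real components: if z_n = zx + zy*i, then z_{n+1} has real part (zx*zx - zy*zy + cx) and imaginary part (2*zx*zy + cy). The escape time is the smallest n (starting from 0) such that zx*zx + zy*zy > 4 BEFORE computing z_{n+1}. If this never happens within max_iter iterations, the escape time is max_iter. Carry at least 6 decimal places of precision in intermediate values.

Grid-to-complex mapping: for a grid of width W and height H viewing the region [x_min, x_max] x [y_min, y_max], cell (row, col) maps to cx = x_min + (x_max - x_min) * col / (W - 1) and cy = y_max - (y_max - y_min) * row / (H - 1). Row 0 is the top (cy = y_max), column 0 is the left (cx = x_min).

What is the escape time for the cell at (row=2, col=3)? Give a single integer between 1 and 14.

z_0 = 0 + 0i, c = -1.0700 + 1.0300i
Iter 1: z = -1.0700 + 1.0300i, |z|^2 = 2.2058
Iter 2: z = -0.9860 + -1.1742i, |z|^2 = 2.3509
Iter 3: z = -1.4765 + 3.3455i, |z|^2 = 13.3727
Escaped at iteration 3

Answer: 3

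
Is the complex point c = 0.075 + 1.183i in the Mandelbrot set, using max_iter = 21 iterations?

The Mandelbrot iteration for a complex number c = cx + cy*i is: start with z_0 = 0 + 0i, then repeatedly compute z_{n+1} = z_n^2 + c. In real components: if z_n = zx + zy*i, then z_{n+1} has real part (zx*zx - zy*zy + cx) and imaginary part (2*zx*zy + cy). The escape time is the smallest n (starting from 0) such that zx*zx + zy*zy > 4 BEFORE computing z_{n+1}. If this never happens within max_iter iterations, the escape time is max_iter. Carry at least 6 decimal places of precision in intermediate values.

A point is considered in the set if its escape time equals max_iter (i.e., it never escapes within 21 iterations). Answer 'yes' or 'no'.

Answer: no

Derivation:
z_0 = 0 + 0i, c = 0.0750 + 1.1830i
Iter 1: z = 0.0750 + 1.1830i, |z|^2 = 1.4051
Iter 2: z = -1.3189 + 1.3605i, |z|^2 = 3.5902
Iter 3: z = -0.0364 + -2.4055i, |z|^2 = 5.7877
Escaped at iteration 3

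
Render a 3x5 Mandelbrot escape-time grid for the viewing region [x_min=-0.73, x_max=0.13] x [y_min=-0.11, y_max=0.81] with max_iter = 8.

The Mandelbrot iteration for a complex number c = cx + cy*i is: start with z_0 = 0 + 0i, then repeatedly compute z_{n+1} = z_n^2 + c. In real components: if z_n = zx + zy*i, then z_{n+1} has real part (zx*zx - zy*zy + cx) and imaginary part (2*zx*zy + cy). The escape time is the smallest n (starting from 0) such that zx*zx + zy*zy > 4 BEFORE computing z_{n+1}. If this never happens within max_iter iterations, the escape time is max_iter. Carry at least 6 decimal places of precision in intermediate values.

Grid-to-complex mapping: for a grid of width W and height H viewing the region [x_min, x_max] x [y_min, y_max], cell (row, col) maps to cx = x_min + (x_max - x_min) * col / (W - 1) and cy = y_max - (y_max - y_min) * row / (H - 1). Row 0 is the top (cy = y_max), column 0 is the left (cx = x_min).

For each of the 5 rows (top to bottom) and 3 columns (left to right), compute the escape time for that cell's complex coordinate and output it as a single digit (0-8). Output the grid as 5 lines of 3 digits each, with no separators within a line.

Answer: 485
688
888
888
888

Derivation:
(row=0, col=0): c = -0.7300 + 0.8100i → escape time 4
(row=0, col=1): c = -0.3000 + 0.8100i → escape time 8
(row=0, col=2): c = 0.1300 + 0.8100i → escape time 5
(row=1, col=0): c = -0.7300 + 0.5800i → escape time 6
(row=1, col=1): c = -0.3000 + 0.5800i → escape time 8
(row=1, col=2): c = 0.1300 + 0.5800i → escape time 8
(row=2, col=0): c = -0.7300 + 0.3500i → escape time 8
(row=2, col=1): c = -0.3000 + 0.3500i → escape time 8
(row=2, col=2): c = 0.1300 + 0.3500i → escape time 8
(row=3, col=0): c = -0.7300 + 0.1200i → escape time 8
(row=3, col=1): c = -0.3000 + 0.1200i → escape time 8
(row=3, col=2): c = 0.1300 + 0.1200i → escape time 8
(row=4, col=0): c = -0.7300 + -0.1100i → escape time 8
(row=4, col=1): c = -0.3000 + -0.1100i → escape time 8
(row=4, col=2): c = 0.1300 + -0.1100i → escape time 8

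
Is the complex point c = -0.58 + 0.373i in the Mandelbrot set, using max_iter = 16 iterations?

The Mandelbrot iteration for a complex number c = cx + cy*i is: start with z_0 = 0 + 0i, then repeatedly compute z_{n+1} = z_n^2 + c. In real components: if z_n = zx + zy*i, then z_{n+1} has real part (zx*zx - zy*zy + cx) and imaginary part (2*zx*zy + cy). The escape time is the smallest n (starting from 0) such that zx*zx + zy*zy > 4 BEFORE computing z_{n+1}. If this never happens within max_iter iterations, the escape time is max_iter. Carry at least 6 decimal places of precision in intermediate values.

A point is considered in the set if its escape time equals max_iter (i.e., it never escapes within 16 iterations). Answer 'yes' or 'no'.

z_0 = 0 + 0i, c = -0.5800 + 0.3730i
Iter 1: z = -0.5800 + 0.3730i, |z|^2 = 0.4755
Iter 2: z = -0.3827 + -0.0597i, |z|^2 = 0.1500
Iter 3: z = -0.4371 + 0.4187i, |z|^2 = 0.3663
Iter 4: z = -0.5643 + 0.0070i, |z|^2 = 0.3184
Iter 5: z = -0.2617 + 0.3651i, |z|^2 = 0.2018
Iter 6: z = -0.6448 + 0.1819i, |z|^2 = 0.4489
Iter 7: z = -0.1973 + 0.1384i, |z|^2 = 0.0581
Iter 8: z = -0.5602 + 0.3184i, |z|^2 = 0.4152
Iter 9: z = -0.3675 + 0.0163i, |z|^2 = 0.1353
Iter 10: z = -0.4452 + 0.3611i, |z|^2 = 0.3285
Iter 11: z = -0.5122 + 0.0515i, |z|^2 = 0.2650
Iter 12: z = -0.3203 + 0.3202i, |z|^2 = 0.2052
Iter 13: z = -0.5799 + 0.1678i, |z|^2 = 0.3645
Iter 14: z = -0.2719 + 0.1783i, |z|^2 = 0.1057
Iter 15: z = -0.5379 + 0.2760i, |z|^2 = 0.3655
Did not escape in 16 iterations → in set

Answer: yes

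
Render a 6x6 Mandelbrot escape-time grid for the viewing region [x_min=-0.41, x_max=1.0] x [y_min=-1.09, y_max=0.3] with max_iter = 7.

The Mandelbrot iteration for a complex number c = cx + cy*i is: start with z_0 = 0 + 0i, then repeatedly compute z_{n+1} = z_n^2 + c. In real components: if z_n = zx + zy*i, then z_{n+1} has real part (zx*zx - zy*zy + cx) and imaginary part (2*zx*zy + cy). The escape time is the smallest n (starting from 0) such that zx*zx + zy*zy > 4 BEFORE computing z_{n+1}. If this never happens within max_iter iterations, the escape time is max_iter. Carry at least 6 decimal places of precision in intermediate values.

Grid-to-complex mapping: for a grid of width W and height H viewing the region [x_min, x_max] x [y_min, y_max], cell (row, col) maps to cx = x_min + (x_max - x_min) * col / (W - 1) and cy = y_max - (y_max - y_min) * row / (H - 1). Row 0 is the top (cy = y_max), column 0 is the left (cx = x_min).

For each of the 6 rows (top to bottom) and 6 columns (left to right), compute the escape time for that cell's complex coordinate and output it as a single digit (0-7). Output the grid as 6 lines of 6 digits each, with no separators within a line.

Answer: 777732
777632
777732
777632
675322
464222

Derivation:
(row=0, col=0): c = -0.4100 + 0.3000i → escape time 7
(row=0, col=1): c = -0.1280 + 0.3000i → escape time 7
(row=0, col=2): c = 0.1540 + 0.3000i → escape time 7
(row=0, col=3): c = 0.4360 + 0.3000i → escape time 7
(row=0, col=4): c = 0.7180 + 0.3000i → escape time 3
(row=0, col=5): c = 1.0000 + 0.3000i → escape time 2
(row=1, col=0): c = -0.4100 + 0.0220i → escape time 7
(row=1, col=1): c = -0.1280 + 0.0220i → escape time 7
(row=1, col=2): c = 0.1540 + 0.0220i → escape time 7
(row=1, col=3): c = 0.4360 + 0.0220i → escape time 6
(row=1, col=4): c = 0.7180 + 0.0220i → escape time 3
(row=1, col=5): c = 1.0000 + 0.0220i → escape time 2
(row=2, col=0): c = -0.4100 + -0.2560i → escape time 7
(row=2, col=1): c = -0.1280 + -0.2560i → escape time 7
(row=2, col=2): c = 0.1540 + -0.2560i → escape time 7
(row=2, col=3): c = 0.4360 + -0.2560i → escape time 7
(row=2, col=4): c = 0.7180 + -0.2560i → escape time 3
(row=2, col=5): c = 1.0000 + -0.2560i → escape time 2
(row=3, col=0): c = -0.4100 + -0.5340i → escape time 7
(row=3, col=1): c = -0.1280 + -0.5340i → escape time 7
(row=3, col=2): c = 0.1540 + -0.5340i → escape time 7
(row=3, col=3): c = 0.4360 + -0.5340i → escape time 6
(row=3, col=4): c = 0.7180 + -0.5340i → escape time 3
(row=3, col=5): c = 1.0000 + -0.5340i → escape time 2
(row=4, col=0): c = -0.4100 + -0.8120i → escape time 6
(row=4, col=1): c = -0.1280 + -0.8120i → escape time 7
(row=4, col=2): c = 0.1540 + -0.8120i → escape time 5
(row=4, col=3): c = 0.4360 + -0.8120i → escape time 3
(row=4, col=4): c = 0.7180 + -0.8120i → escape time 2
(row=4, col=5): c = 1.0000 + -0.8120i → escape time 2
(row=5, col=0): c = -0.4100 + -1.0900i → escape time 4
(row=5, col=1): c = -0.1280 + -1.0900i → escape time 6
(row=5, col=2): c = 0.1540 + -1.0900i → escape time 4
(row=5, col=3): c = 0.4360 + -1.0900i → escape time 2
(row=5, col=4): c = 0.7180 + -1.0900i → escape time 2
(row=5, col=5): c = 1.0000 + -1.0900i → escape time 2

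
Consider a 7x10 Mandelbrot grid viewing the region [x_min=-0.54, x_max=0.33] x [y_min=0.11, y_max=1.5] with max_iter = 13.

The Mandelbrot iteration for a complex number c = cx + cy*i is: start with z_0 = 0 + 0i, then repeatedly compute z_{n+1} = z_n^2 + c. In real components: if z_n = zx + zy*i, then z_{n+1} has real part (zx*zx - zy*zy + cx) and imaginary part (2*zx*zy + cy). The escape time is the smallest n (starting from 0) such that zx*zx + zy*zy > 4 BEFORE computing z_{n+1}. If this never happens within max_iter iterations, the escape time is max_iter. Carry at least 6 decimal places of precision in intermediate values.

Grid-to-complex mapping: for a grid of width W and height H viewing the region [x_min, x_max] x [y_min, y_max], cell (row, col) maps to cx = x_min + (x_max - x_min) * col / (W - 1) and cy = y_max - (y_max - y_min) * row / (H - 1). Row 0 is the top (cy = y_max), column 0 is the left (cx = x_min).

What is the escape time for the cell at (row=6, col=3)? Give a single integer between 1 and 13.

z_0 = 0 + 0i, c = -0.1050 + 0.5733i
Iter 1: z = -0.1050 + 0.5733i, |z|^2 = 0.3397
Iter 2: z = -0.4227 + 0.4529i, |z|^2 = 0.3838
Iter 3: z = -0.1315 + 0.1904i, |z|^2 = 0.0536
Iter 4: z = -0.1240 + 0.5233i, |z|^2 = 0.2892
Iter 5: z = -0.3634 + 0.4436i, |z|^2 = 0.3288
Iter 6: z = -0.1697 + 0.2509i, |z|^2 = 0.0918
Iter 7: z = -0.1392 + 0.4882i, |z|^2 = 0.2577
Iter 8: z = -0.3240 + 0.4375i, |z|^2 = 0.2963
Iter 9: z = -0.1914 + 0.2899i, |z|^2 = 0.1207
Iter 10: z = -0.1524 + 0.4623i, |z|^2 = 0.2370
Iter 11: z = -0.2955 + 0.4324i, |z|^2 = 0.2743
Iter 12: z = -0.2046 + 0.3177i, |z|^2 = 0.1428

Answer: 13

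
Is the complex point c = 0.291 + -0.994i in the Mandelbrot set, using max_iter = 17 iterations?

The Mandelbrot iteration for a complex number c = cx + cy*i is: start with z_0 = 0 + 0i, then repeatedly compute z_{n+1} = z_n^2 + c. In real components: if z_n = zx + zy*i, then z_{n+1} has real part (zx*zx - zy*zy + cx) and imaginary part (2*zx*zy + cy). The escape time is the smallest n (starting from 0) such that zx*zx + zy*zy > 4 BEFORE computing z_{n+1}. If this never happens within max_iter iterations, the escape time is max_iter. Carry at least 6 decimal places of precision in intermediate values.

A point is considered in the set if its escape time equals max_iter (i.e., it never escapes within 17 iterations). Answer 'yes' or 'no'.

Answer: no

Derivation:
z_0 = 0 + 0i, c = 0.2910 + -0.9940i
Iter 1: z = 0.2910 + -0.9940i, |z|^2 = 1.0727
Iter 2: z = -0.6124 + -1.5725i, |z|^2 = 2.8478
Iter 3: z = -1.8068 + 0.9319i, |z|^2 = 4.1329
Escaped at iteration 3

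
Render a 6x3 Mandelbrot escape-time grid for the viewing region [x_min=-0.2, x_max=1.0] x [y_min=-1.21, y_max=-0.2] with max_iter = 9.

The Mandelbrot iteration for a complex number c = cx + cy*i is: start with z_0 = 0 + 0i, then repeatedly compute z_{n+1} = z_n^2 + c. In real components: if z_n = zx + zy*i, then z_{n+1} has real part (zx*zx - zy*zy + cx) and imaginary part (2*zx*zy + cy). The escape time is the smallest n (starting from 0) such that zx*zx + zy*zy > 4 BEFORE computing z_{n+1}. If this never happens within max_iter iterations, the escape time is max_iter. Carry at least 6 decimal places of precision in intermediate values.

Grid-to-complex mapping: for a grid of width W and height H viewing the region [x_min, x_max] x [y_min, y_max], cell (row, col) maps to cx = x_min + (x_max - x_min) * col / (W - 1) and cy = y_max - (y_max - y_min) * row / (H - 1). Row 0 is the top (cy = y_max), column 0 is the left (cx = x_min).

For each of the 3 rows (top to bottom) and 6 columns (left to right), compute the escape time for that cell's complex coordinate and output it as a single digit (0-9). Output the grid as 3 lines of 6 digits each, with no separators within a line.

(row=0, col=0): c = -0.2000 + -0.2000i → escape time 9
(row=0, col=1): c = 0.0400 + -0.2000i → escape time 9
(row=0, col=2): c = 0.2800 + -0.2000i → escape time 9
(row=0, col=3): c = 0.5200 + -0.2000i → escape time 5
(row=0, col=4): c = 0.7600 + -0.2000i → escape time 3
(row=0, col=5): c = 1.0000 + -0.2000i → escape time 2
(row=1, col=0): c = -0.2000 + -0.7050i → escape time 9
(row=1, col=1): c = 0.0400 + -0.7050i → escape time 9
(row=1, col=2): c = 0.2800 + -0.7050i → escape time 6
(row=1, col=3): c = 0.5200 + -0.7050i → escape time 3
(row=1, col=4): c = 0.7600 + -0.7050i → escape time 3
(row=1, col=5): c = 1.0000 + -0.7050i → escape time 2
(row=2, col=0): c = -0.2000 + -1.2100i → escape time 3
(row=2, col=1): c = 0.0400 + -1.2100i → escape time 3
(row=2, col=2): c = 0.2800 + -1.2100i → escape time 2
(row=2, col=3): c = 0.5200 + -1.2100i → escape time 2
(row=2, col=4): c = 0.7600 + -1.2100i → escape time 2
(row=2, col=5): c = 1.0000 + -1.2100i → escape time 2

Answer: 999532
996332
332222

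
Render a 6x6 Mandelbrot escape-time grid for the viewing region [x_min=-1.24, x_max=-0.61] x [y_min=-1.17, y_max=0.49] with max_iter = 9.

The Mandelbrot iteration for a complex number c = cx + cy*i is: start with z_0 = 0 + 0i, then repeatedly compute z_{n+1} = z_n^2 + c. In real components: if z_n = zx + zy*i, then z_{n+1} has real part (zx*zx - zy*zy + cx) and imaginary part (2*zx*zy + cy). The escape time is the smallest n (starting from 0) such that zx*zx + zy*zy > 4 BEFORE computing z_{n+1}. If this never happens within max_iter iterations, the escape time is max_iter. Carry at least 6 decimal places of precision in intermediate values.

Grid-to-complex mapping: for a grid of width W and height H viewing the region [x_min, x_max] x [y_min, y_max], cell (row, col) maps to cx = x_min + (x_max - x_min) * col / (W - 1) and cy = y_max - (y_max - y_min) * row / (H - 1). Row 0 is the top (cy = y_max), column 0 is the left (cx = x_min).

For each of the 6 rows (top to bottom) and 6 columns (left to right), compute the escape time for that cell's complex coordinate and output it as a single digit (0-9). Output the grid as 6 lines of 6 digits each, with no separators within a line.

(row=0, col=0): c = -1.2400 + 0.4900i → escape time 5
(row=0, col=1): c = -1.1140 + 0.4900i → escape time 5
(row=0, col=2): c = -0.9880 + 0.4900i → escape time 5
(row=0, col=3): c = -0.8620 + 0.4900i → escape time 6
(row=0, col=4): c = -0.7360 + 0.4900i → escape time 7
(row=0, col=5): c = -0.6100 + 0.4900i → escape time 9
(row=1, col=0): c = -1.2400 + 0.1580i → escape time 9
(row=1, col=1): c = -1.1140 + 0.1580i → escape time 9
(row=1, col=2): c = -0.9880 + 0.1580i → escape time 9
(row=1, col=3): c = -0.8620 + 0.1580i → escape time 9
(row=1, col=4): c = -0.7360 + 0.1580i → escape time 9
(row=1, col=5): c = -0.6100 + 0.1580i → escape time 9
(row=2, col=0): c = -1.2400 + -0.1740i → escape time 9
(row=2, col=1): c = -1.1140 + -0.1740i → escape time 9
(row=2, col=2): c = -0.9880 + -0.1740i → escape time 9
(row=2, col=3): c = -0.8620 + -0.1740i → escape time 9
(row=2, col=4): c = -0.7360 + -0.1740i → escape time 9
(row=2, col=5): c = -0.6100 + -0.1740i → escape time 9
(row=3, col=0): c = -1.2400 + -0.5060i → escape time 4
(row=3, col=1): c = -1.1140 + -0.5060i → escape time 5
(row=3, col=2): c = -0.9880 + -0.5060i → escape time 5
(row=3, col=3): c = -0.8620 + -0.5060i → escape time 5
(row=3, col=4): c = -0.7360 + -0.5060i → escape time 6
(row=3, col=5): c = -0.6100 + -0.5060i → escape time 9
(row=4, col=0): c = -1.2400 + -0.8380i → escape time 3
(row=4, col=1): c = -1.1140 + -0.8380i → escape time 3
(row=4, col=2): c = -0.9880 + -0.8380i → escape time 3
(row=4, col=3): c = -0.8620 + -0.8380i → escape time 4
(row=4, col=4): c = -0.7360 + -0.8380i → escape time 4
(row=4, col=5): c = -0.6100 + -0.8380i → escape time 4
(row=5, col=0): c = -1.2400 + -1.1700i → escape time 2
(row=5, col=1): c = -1.1140 + -1.1700i → escape time 3
(row=5, col=2): c = -0.9880 + -1.1700i → escape time 3
(row=5, col=3): c = -0.8620 + -1.1700i → escape time 3
(row=5, col=4): c = -0.7360 + -1.1700i → escape time 3
(row=5, col=5): c = -0.6100 + -1.1700i → escape time 3

Answer: 555679
999999
999999
455569
333444
233333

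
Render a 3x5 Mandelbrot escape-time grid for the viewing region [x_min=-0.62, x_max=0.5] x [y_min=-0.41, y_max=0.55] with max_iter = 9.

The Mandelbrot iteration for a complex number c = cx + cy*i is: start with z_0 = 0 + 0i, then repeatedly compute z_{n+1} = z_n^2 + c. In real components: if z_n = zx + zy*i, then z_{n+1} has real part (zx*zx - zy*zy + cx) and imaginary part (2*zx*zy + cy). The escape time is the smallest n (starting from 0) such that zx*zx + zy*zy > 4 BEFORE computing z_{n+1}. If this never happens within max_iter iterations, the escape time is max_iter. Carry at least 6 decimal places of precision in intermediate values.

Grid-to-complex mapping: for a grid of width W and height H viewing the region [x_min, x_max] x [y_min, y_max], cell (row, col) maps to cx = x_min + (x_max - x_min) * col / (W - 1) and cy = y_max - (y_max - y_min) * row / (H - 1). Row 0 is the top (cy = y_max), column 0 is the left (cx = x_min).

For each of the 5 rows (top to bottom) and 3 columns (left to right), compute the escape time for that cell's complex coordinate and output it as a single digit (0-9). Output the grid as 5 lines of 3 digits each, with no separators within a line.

Answer: 995
996
995
995
995

Derivation:
(row=0, col=0): c = -0.6200 + 0.5500i → escape time 9
(row=0, col=1): c = -0.0600 + 0.5500i → escape time 9
(row=0, col=2): c = 0.5000 + 0.5500i → escape time 5
(row=1, col=0): c = -0.6200 + 0.3100i → escape time 9
(row=1, col=1): c = -0.0600 + 0.3100i → escape time 9
(row=1, col=2): c = 0.5000 + 0.3100i → escape time 6
(row=2, col=0): c = -0.6200 + 0.0700i → escape time 9
(row=2, col=1): c = -0.0600 + 0.0700i → escape time 9
(row=2, col=2): c = 0.5000 + 0.0700i → escape time 5
(row=3, col=0): c = -0.6200 + -0.1700i → escape time 9
(row=3, col=1): c = -0.0600 + -0.1700i → escape time 9
(row=3, col=2): c = 0.5000 + -0.1700i → escape time 5
(row=4, col=0): c = -0.6200 + -0.4100i → escape time 9
(row=4, col=1): c = -0.0600 + -0.4100i → escape time 9
(row=4, col=2): c = 0.5000 + -0.4100i → escape time 5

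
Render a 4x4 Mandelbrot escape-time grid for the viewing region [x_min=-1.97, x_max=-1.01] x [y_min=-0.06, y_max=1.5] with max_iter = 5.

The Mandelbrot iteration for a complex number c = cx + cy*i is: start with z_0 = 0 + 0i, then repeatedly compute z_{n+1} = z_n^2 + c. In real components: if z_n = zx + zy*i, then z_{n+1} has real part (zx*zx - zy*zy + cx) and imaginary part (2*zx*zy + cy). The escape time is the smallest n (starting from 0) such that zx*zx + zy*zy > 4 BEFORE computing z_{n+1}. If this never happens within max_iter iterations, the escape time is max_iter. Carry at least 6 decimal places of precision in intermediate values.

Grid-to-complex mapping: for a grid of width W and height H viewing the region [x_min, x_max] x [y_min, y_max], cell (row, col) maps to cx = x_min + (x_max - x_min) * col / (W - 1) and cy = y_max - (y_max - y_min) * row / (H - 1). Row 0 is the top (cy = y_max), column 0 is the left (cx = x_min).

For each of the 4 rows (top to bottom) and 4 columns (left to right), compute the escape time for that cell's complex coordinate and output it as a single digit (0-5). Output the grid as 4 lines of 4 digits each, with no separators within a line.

(row=0, col=0): c = -1.9700 + 1.5000i → escape time 1
(row=0, col=1): c = -1.6500 + 1.5000i → escape time 1
(row=0, col=2): c = -1.3300 + 1.5000i → escape time 1
(row=0, col=3): c = -1.0100 + 1.5000i → escape time 2
(row=1, col=0): c = -1.9700 + 0.9800i → escape time 1
(row=1, col=1): c = -1.6500 + 0.9800i → escape time 2
(row=1, col=2): c = -1.3300 + 0.9800i → escape time 3
(row=1, col=3): c = -1.0100 + 0.9800i → escape time 3
(row=2, col=0): c = -1.9700 + 0.4600i → escape time 1
(row=2, col=1): c = -1.6500 + 0.4600i → escape time 3
(row=2, col=2): c = -1.3300 + 0.4600i → escape time 4
(row=2, col=3): c = -1.0100 + 0.4600i → escape time 5
(row=3, col=0): c = -1.9700 + -0.0600i → escape time 5
(row=3, col=1): c = -1.6500 + -0.0600i → escape time 5
(row=3, col=2): c = -1.3300 + -0.0600i → escape time 5
(row=3, col=3): c = -1.0100 + -0.0600i → escape time 5

Answer: 1112
1233
1345
5555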